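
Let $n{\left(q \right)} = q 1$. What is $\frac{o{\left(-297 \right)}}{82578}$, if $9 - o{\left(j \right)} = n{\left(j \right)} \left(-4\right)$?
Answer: $- \frac{393}{27526} \approx -0.014277$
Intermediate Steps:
$n{\left(q \right)} = q$
$o{\left(j \right)} = 9 + 4 j$ ($o{\left(j \right)} = 9 - j \left(-4\right) = 9 - - 4 j = 9 + 4 j$)
$\frac{o{\left(-297 \right)}}{82578} = \frac{9 + 4 \left(-297\right)}{82578} = \left(9 - 1188\right) \frac{1}{82578} = \left(-1179\right) \frac{1}{82578} = - \frac{393}{27526}$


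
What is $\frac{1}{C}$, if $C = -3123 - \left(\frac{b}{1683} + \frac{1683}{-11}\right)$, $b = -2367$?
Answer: $- \frac{187}{555127} \approx -0.00033686$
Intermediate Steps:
$C = - \frac{555127}{187}$ ($C = -3123 - \left(- \frac{2367}{1683} + \frac{1683}{-11}\right) = -3123 - \left(\left(-2367\right) \frac{1}{1683} + 1683 \left(- \frac{1}{11}\right)\right) = -3123 - \left(- \frac{263}{187} - 153\right) = -3123 - - \frac{28874}{187} = -3123 + \frac{28874}{187} = - \frac{555127}{187} \approx -2968.6$)
$\frac{1}{C} = \frac{1}{- \frac{555127}{187}} = - \frac{187}{555127}$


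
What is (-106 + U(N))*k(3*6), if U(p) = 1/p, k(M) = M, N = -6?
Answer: -1911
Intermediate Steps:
(-106 + U(N))*k(3*6) = (-106 + 1/(-6))*(3*6) = (-106 - ⅙)*18 = -637/6*18 = -1911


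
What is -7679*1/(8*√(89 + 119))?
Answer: -7679*√13/416 ≈ -66.555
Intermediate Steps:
-7679*1/(8*√(89 + 119)) = -7679*√13/416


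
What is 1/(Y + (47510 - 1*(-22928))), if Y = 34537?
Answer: 1/104975 ≈ 9.5261e-6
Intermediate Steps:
1/(Y + (47510 - 1*(-22928))) = 1/(34537 + (47510 - 1*(-22928))) = 1/(34537 + (47510 + 22928)) = 1/(34537 + 70438) = 1/104975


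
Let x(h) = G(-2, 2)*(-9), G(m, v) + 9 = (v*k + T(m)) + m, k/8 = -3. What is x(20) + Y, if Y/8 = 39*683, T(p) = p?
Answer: 213645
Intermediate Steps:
k = -24 (k = 8*(-3) = -24)
G(m, v) = -9 - 24*v + 2*m (G(m, v) = -9 + ((v*(-24) + m) + m) = -9 + ((-24*v + m) + m) = -9 + ((m - 24*v) + m) = -9 + (-24*v + 2*m) = -9 - 24*v + 2*m)
Y = 213096 (Y = 8*(39*683) = 8*26637 = 213096)
x(h) = 549 (x(h) = (-9 - 24*2 + 2*(-2))*(-9) = (-9 - 48 - 4)*(-9) = -61*(-9) = 549)
x(20) + Y = 549 + 213096 = 213645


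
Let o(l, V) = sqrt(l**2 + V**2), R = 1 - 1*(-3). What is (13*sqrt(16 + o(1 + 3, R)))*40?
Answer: 1040*sqrt(4 + sqrt(2)) ≈ 2419.9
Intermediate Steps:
R = 4 (R = 1 + 3 = 4)
o(l, V) = sqrt(V**2 + l**2)
(13*sqrt(16 + o(1 + 3, R)))*40 = (13*sqrt(16 + sqrt(4**2 + (1 + 3)**2)))*40 = (13*sqrt(16 + sqrt(16 + 4**2)))*40 = (13*sqrt(16 + sqrt(16 + 16)))*40 = (13*sqrt(16 + sqrt(32)))*40 = (13*sqrt(16 + 4*sqrt(2)))*40 = 520*sqrt(16 + 4*sqrt(2))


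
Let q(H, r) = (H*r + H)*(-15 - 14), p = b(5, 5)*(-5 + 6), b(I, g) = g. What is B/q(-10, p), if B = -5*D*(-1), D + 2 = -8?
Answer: -5/174 ≈ -0.028736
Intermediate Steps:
D = -10 (D = -2 - 8 = -10)
p = 5 (p = 5*(-5 + 6) = 5*1 = 5)
q(H, r) = -29*H - 29*H*r (q(H, r) = (H + H*r)*(-29) = -29*H - 29*H*r)
B = -50 (B = -5*(-10)*(-1) = 50*(-1) = -50)
B/q(-10, p) = -50*1/(290*(1 + 5)) = -50/((-29*(-10)*6)) = -50/1740 = -50*1/1740 = -5/174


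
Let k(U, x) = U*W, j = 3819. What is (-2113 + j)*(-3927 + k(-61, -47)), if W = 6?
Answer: -7323858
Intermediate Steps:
k(U, x) = 6*U (k(U, x) = U*6 = 6*U)
(-2113 + j)*(-3927 + k(-61, -47)) = (-2113 + 3819)*(-3927 + 6*(-61)) = 1706*(-3927 - 366) = 1706*(-4293) = -7323858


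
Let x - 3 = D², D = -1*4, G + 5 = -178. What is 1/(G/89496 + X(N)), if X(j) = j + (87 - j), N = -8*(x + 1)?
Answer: 29832/2595323 ≈ 0.011495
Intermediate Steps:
G = -183 (G = -5 - 178 = -183)
D = -4
x = 19 (x = 3 + (-4)² = 3 + 16 = 19)
N = -160 (N = -8*(19 + 1) = -8*20 = -160)
X(j) = 87
1/(G/89496 + X(N)) = 1/(-183/89496 + 87) = 1/(-183*1/89496 + 87) = 1/(-61/29832 + 87) = 1/(2595323/29832) = 29832/2595323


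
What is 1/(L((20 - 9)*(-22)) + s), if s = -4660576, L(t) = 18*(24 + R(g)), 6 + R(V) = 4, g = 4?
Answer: -1/4660180 ≈ -2.1458e-7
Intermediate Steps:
R(V) = -2 (R(V) = -6 + 4 = -2)
L(t) = 396 (L(t) = 18*(24 - 2) = 18*22 = 396)
1/(L((20 - 9)*(-22)) + s) = 1/(396 - 4660576) = 1/(-4660180) = -1/4660180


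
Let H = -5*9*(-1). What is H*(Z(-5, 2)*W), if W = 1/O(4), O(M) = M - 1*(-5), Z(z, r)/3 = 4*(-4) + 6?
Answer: -150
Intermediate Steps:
Z(z, r) = -30 (Z(z, r) = 3*(4*(-4) + 6) = 3*(-16 + 6) = 3*(-10) = -30)
O(M) = 5 + M (O(M) = M + 5 = 5 + M)
W = 1/9 (W = 1/(5 + 4) = 1/9 ≈ 0.11111)
H = 45 (H = -45*(-1) = 45)
H*(Z(-5, 2)*W) = 45*(-30*1/9) = 45*(-10/3) = -150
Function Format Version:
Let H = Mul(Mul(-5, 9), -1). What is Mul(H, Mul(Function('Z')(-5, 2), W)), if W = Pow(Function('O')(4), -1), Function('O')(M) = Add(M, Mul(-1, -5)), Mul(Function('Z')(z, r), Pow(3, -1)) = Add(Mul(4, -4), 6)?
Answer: -150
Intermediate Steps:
Function('Z')(z, r) = -30 (Function('Z')(z, r) = Mul(3, Add(Mul(4, -4), 6)) = Mul(3, Add(-16, 6)) = Mul(3, -10) = -30)
Function('O')(M) = Add(5, M) (Function('O')(M) = Add(M, 5) = Add(5, M))
W = Rational(1, 9) (W = Pow(Add(5, 4), -1) = Pow(9, -1) = Rational(1, 9) ≈ 0.11111)
H = 45 (H = Mul(-45, -1) = 45)
Mul(H, Mul(Function('Z')(-5, 2), W)) = Mul(45, Mul(-30, Rational(1, 9))) = Mul(45, Rational(-10, 3)) = -150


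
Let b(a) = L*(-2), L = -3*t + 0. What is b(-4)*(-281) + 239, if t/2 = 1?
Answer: -3133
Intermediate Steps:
t = 2 (t = 2*1 = 2)
L = -6 (L = -3*2 + 0 = -6 + 0 = -6)
b(a) = 12 (b(a) = -6*(-2) = 12)
b(-4)*(-281) + 239 = 12*(-281) + 239 = -3372 + 239 = -3133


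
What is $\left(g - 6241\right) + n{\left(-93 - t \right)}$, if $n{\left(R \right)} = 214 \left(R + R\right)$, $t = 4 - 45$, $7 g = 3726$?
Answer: $- \frac{195753}{7} \approx -27965.0$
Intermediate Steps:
$g = \frac{3726}{7}$ ($g = \frac{1}{7} \cdot 3726 = \frac{3726}{7} \approx 532.29$)
$t = -41$ ($t = 4 - 45 = -41$)
$n{\left(R \right)} = 428 R$ ($n{\left(R \right)} = 214 \cdot 2 R = 428 R$)
$\left(g - 6241\right) + n{\left(-93 - t \right)} = \left(\frac{3726}{7} - 6241\right) + 428 \left(-93 - -41\right) = \left(\frac{3726}{7} - 6241\right) + 428 \left(-93 + 41\right) = - \frac{39961}{7} + 428 \left(-52\right) = - \frac{39961}{7} - 22256 = - \frac{195753}{7}$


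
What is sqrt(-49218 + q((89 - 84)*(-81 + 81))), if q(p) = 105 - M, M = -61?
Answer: 2*I*sqrt(12263) ≈ 221.48*I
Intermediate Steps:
q(p) = 166 (q(p) = 105 - 1*(-61) = 105 + 61 = 166)
sqrt(-49218 + q((89 - 84)*(-81 + 81))) = sqrt(-49218 + 166) = sqrt(-49052) = 2*I*sqrt(12263)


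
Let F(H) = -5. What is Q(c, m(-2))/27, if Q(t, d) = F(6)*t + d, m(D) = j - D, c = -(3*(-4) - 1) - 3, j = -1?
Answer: -49/27 ≈ -1.8148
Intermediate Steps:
c = 10 (c = -(-12 - 1) - 3 = -1*(-13) - 3 = 13 - 3 = 10)
m(D) = -1 - D
Q(t, d) = d - 5*t (Q(t, d) = -5*t + d = d - 5*t)
Q(c, m(-2))/27 = ((-1 - 1*(-2)) - 5*10)/27 = ((-1 + 2) - 50)*(1/27) = (1 - 50)*(1/27) = -49*1/27 = -49/27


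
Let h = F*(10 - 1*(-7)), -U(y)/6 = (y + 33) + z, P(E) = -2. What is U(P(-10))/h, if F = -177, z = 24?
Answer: 110/1003 ≈ 0.10967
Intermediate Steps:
U(y) = -342 - 6*y (U(y) = -6*((y + 33) + 24) = -6*((33 + y) + 24) = -6*(57 + y) = -342 - 6*y)
h = -3009 (h = -177*(10 - 1*(-7)) = -177*(10 + 7) = -177*17 = -3009)
U(P(-10))/h = (-342 - 6*(-2))/(-3009) = (-342 + 12)*(-1/3009) = -330*(-1/3009) = 110/1003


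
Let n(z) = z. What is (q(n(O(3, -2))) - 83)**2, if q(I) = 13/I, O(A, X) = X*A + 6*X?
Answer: 2271049/324 ≈ 7009.4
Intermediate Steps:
O(A, X) = 6*X + A*X (O(A, X) = A*X + 6*X = 6*X + A*X)
(q(n(O(3, -2))) - 83)**2 = (13/((-2*(6 + 3))) - 83)**2 = (13/((-2*9)) - 83)**2 = (13/(-18) - 83)**2 = (13*(-1/18) - 83)**2 = (-13/18 - 83)**2 = (-1507/18)**2 = 2271049/324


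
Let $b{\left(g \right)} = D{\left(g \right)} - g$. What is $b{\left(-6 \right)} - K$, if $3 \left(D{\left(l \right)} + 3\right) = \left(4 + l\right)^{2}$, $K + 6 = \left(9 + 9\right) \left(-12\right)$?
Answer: $\frac{679}{3} \approx 226.33$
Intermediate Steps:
$K = -222$ ($K = -6 + \left(9 + 9\right) \left(-12\right) = -6 + 18 \left(-12\right) = -6 - 216 = -222$)
$D{\left(l \right)} = -3 + \frac{\left(4 + l\right)^{2}}{3}$
$b{\left(g \right)} = -3 - g + \frac{\left(4 + g\right)^{2}}{3}$ ($b{\left(g \right)} = \left(-3 + \frac{\left(4 + g\right)^{2}}{3}\right) - g = -3 - g + \frac{\left(4 + g\right)^{2}}{3}$)
$b{\left(-6 \right)} - K = \left(\frac{7}{3} + \frac{\left(-6\right)^{2}}{3} + \frac{5}{3} \left(-6\right)\right) - -222 = \left(\frac{7}{3} + \frac{1}{3} \cdot 36 - 10\right) + 222 = \left(\frac{7}{3} + 12 - 10\right) + 222 = \frac{13}{3} + 222 = \frac{679}{3}$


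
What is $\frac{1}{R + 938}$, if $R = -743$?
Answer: $\frac{1}{195} \approx 0.0051282$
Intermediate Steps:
$\frac{1}{R + 938} = \frac{1}{-743 + 938} = \frac{1}{195}$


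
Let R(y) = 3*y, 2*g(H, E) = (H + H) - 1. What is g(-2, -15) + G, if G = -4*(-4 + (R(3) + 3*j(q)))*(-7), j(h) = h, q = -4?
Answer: -397/2 ≈ -198.50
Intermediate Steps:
g(H, E) = -½ + H (g(H, E) = ((H + H) - 1)/2 = (2*H - 1)/2 = (-1 + 2*H)/2 = -½ + H)
G = -196 (G = -4*(-4 + (3*3 + 3*(-4)))*(-7) = -4*(-4 + (9 - 12))*(-7) = -4*(-4 - 3)*(-7) = -4*(-7)*(-7) = 28*(-7) = -196)
g(-2, -15) + G = (-½ - 2) - 196 = -5/2 - 196 = -397/2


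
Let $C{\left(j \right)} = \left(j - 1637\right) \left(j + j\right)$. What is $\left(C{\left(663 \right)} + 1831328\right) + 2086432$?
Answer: $2626236$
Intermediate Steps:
$C{\left(j \right)} = 2 j \left(-1637 + j\right)$ ($C{\left(j \right)} = \left(-1637 + j\right) 2 j = 2 j \left(-1637 + j\right)$)
$\left(C{\left(663 \right)} + 1831328\right) + 2086432 = \left(2 \cdot 663 \left(-1637 + 663\right) + 1831328\right) + 2086432 = \left(2 \cdot 663 \left(-974\right) + 1831328\right) + 2086432 = \left(-1291524 + 1831328\right) + 2086432 = 539804 + 2086432 = 2626236$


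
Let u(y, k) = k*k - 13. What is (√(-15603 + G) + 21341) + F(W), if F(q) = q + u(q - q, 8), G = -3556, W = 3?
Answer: 21395 + 7*I*√391 ≈ 21395.0 + 138.42*I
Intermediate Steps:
u(y, k) = -13 + k² (u(y, k) = k² - 13 = -13 + k²)
F(q) = 51 + q (F(q) = q + (-13 + 8²) = q + (-13 + 64) = q + 51 = 51 + q)
(√(-15603 + G) + 21341) + F(W) = (√(-15603 - 3556) + 21341) + (51 + 3) = (√(-19159) + 21341) + 54 = (7*I*√391 + 21341) + 54 = (21341 + 7*I*√391) + 54 = 21395 + 7*I*√391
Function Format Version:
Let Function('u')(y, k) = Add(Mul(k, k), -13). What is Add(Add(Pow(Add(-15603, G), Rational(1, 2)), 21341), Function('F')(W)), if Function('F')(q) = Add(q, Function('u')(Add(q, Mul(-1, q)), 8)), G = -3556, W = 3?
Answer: Add(21395, Mul(7, I, Pow(391, Rational(1, 2)))) ≈ Add(21395., Mul(138.42, I))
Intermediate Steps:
Function('u')(y, k) = Add(-13, Pow(k, 2)) (Function('u')(y, k) = Add(Pow(k, 2), -13) = Add(-13, Pow(k, 2)))
Function('F')(q) = Add(51, q) (Function('F')(q) = Add(q, Add(-13, Pow(8, 2))) = Add(q, Add(-13, 64)) = Add(q, 51) = Add(51, q))
Add(Add(Pow(Add(-15603, G), Rational(1, 2)), 21341), Function('F')(W)) = Add(Add(Pow(Add(-15603, -3556), Rational(1, 2)), 21341), Add(51, 3)) = Add(Add(Pow(-19159, Rational(1, 2)), 21341), 54) = Add(Add(Mul(7, I, Pow(391, Rational(1, 2))), 21341), 54) = Add(Add(21341, Mul(7, I, Pow(391, Rational(1, 2)))), 54) = Add(21395, Mul(7, I, Pow(391, Rational(1, 2))))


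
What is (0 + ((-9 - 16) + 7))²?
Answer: 324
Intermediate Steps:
(0 + ((-9 - 16) + 7))² = (0 + (-25 + 7))² = (0 - 18)² = (-18)² = 324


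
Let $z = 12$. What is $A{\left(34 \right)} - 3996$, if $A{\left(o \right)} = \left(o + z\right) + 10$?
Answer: $-3940$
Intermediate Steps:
$A{\left(o \right)} = 22 + o$ ($A{\left(o \right)} = \left(o + 12\right) + 10 = \left(12 + o\right) + 10 = 22 + o$)
$A{\left(34 \right)} - 3996 = \left(22 + 34\right) - 3996 = 56 - 3996 = -3940$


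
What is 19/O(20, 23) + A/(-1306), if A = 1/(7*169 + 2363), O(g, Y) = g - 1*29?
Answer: -9776717/4631076 ≈ -2.1111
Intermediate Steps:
O(g, Y) = -29 + g (O(g, Y) = g - 29 = -29 + g)
A = 1/3546 (A = 1/(1183 + 2363) = 1/3546 ≈ 0.00028201)
19/O(20, 23) + A/(-1306) = 19/(-29 + 20) + (1/3546)/(-1306) = 19/(-9) + (1/3546)*(-1/1306) = 19*(-⅑) - 1/4631076 = -19/9 - 1/4631076 = -9776717/4631076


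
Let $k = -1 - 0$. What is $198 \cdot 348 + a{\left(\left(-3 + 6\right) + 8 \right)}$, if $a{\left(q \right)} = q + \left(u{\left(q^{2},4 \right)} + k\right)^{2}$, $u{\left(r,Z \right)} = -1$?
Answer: $68919$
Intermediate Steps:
$k = -1$ ($k = -1 + 0 = -1$)
$a{\left(q \right)} = 4 + q$ ($a{\left(q \right)} = q + \left(-1 - 1\right)^{2} = q + \left(-2\right)^{2} = q + 4 = 4 + q$)
$198 \cdot 348 + a{\left(\left(-3 + 6\right) + 8 \right)} = 198 \cdot 348 + \left(4 + \left(\left(-3 + 6\right) + 8\right)\right) = 68904 + \left(4 + \left(3 + 8\right)\right) = 68904 + \left(4 + 11\right) = 68904 + 15 = 68919$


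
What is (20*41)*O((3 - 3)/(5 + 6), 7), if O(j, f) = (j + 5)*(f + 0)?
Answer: 28700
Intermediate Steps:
O(j, f) = f*(5 + j) (O(j, f) = (5 + j)*f = f*(5 + j))
(20*41)*O((3 - 3)/(5 + 6), 7) = (20*41)*(7*(5 + (3 - 3)/(5 + 6))) = 820*(7*(5 + 0/11)) = 820*(7*(5 + 0*(1/11))) = 820*(7*(5 + 0)) = 820*(7*5) = 820*35 = 28700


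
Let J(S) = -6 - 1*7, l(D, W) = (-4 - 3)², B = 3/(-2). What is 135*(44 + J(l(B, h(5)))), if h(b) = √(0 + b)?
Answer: 4185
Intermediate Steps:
h(b) = √b
B = -3/2 (B = 3*(-½) = -3/2 ≈ -1.5000)
l(D, W) = 49 (l(D, W) = (-7)² = 49)
J(S) = -13 (J(S) = -6 - 7 = -13)
135*(44 + J(l(B, h(5)))) = 135*(44 - 13) = 135*31 = 4185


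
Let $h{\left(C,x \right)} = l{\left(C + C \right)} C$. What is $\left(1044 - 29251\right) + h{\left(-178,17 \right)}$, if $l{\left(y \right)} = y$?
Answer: $35161$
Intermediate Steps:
$h{\left(C,x \right)} = 2 C^{2}$ ($h{\left(C,x \right)} = \left(C + C\right) C = 2 C C = 2 C^{2}$)
$\left(1044 - 29251\right) + h{\left(-178,17 \right)} = \left(1044 - 29251\right) + 2 \left(-178\right)^{2} = -28207 + 2 \cdot 31684 = -28207 + 63368 = 35161$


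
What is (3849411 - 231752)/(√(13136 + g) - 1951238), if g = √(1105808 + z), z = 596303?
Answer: -3617659/(1951238 - √(13136 + √1702111)) ≈ -1.8541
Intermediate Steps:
g = √1702111 (g = √(1105808 + 596303) = √1702111 ≈ 1304.7)
(3849411 - 231752)/(√(13136 + g) - 1951238) = (3849411 - 231752)/(√(13136 + √1702111) - 1951238) = 3617659/(-1951238 + √(13136 + √1702111))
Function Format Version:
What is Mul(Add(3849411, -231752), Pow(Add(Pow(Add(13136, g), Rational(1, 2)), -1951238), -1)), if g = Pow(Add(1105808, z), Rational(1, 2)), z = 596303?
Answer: Mul(-3617659, Pow(Add(1951238, Mul(-1, Pow(Add(13136, Pow(1702111, Rational(1, 2))), Rational(1, 2)))), -1)) ≈ -1.8541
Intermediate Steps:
g = Pow(1702111, Rational(1, 2)) (g = Pow(Add(1105808, 596303), Rational(1, 2)) = Pow(1702111, Rational(1, 2)) ≈ 1304.7)
Mul(Add(3849411, -231752), Pow(Add(Pow(Add(13136, g), Rational(1, 2)), -1951238), -1)) = Mul(Add(3849411, -231752), Pow(Add(Pow(Add(13136, Pow(1702111, Rational(1, 2))), Rational(1, 2)), -1951238), -1)) = Mul(3617659, Pow(Add(-1951238, Pow(Add(13136, Pow(1702111, Rational(1, 2))), Rational(1, 2))), -1))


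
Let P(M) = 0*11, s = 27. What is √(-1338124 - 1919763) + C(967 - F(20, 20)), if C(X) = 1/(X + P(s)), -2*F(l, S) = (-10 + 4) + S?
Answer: 1/974 + I*√3257887 ≈ 0.0010267 + 1805.0*I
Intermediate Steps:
P(M) = 0
F(l, S) = 3 - S/2 (F(l, S) = -((-10 + 4) + S)/2 = -(-6 + S)/2 = 3 - S/2)
C(X) = 1/X (C(X) = 1/(X + 0) = 1/X)
√(-1338124 - 1919763) + C(967 - F(20, 20)) = √(-1338124 - 1919763) + 1/(967 - (3 - ½*20)) = √(-3257887) + 1/(967 - (3 - 10)) = I*√3257887 + 1/(967 - 1*(-7)) = I*√3257887 + 1/(967 + 7) = I*√3257887 + 1/974 = 1/974 + I*√3257887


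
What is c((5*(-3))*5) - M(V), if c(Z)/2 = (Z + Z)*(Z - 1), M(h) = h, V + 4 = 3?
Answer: 22801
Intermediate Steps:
V = -1 (V = -4 + 3 = -1)
c(Z) = 4*Z*(-1 + Z) (c(Z) = 2*((Z + Z)*(Z - 1)) = 2*((2*Z)*(-1 + Z)) = 2*(2*Z*(-1 + Z)) = 4*Z*(-1 + Z))
c((5*(-3))*5) - M(V) = 4*((5*(-3))*5)*(-1 + (5*(-3))*5) - 1*(-1) = 4*(-15*5)*(-1 - 15*5) + 1 = 4*(-75)*(-1 - 75) + 1 = 4*(-75)*(-76) + 1 = 22800 + 1 = 22801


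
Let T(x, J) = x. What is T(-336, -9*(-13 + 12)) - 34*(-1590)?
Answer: 53724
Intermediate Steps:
T(-336, -9*(-13 + 12)) - 34*(-1590) = -336 - 34*(-1590) = -336 - 1*(-54060) = -336 + 54060 = 53724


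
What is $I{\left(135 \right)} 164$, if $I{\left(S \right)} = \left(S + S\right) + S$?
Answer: $66420$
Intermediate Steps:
$I{\left(S \right)} = 3 S$ ($I{\left(S \right)} = 2 S + S = 3 S$)
$I{\left(135 \right)} 164 = 3 \cdot 135 \cdot 164 = 405 \cdot 164 = 66420$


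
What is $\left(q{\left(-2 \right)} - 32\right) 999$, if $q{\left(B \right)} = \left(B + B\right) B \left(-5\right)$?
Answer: $-71928$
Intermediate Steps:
$q{\left(B \right)} = - 10 B^{2}$ ($q{\left(B \right)} = 2 B B \left(-5\right) = 2 B^{2} \left(-5\right) = - 10 B^{2}$)
$\left(q{\left(-2 \right)} - 32\right) 999 = \left(- 10 \left(-2\right)^{2} - 32\right) 999 = \left(\left(-10\right) 4 - 32\right) 999 = \left(-40 - 32\right) 999 = \left(-72\right) 999 = -71928$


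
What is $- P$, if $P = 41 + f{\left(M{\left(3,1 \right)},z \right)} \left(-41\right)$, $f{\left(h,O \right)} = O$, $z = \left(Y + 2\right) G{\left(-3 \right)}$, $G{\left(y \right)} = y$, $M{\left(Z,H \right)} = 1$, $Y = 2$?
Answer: $-533$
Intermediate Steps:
$z = -12$ ($z = \left(2 + 2\right) \left(-3\right) = 4 \left(-3\right) = -12$)
$P = 533$ ($P = 41 - -492 = 41 + 492 = 533$)
$- P = \left(-1\right) 533 = -533$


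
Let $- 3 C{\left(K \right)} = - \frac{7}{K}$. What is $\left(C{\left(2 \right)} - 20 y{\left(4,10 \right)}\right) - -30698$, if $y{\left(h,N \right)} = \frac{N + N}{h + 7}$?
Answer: $\frac{2023745}{66} \approx 30663.0$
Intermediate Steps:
$y{\left(h,N \right)} = \frac{2 N}{7 + h}$
$C{\left(K \right)} = \frac{7}{3 K}$ ($C{\left(K \right)} = - \frac{\left(-7\right) \frac{1}{K}}{3} = \frac{7}{3 K}$)
$\left(C{\left(2 \right)} - 20 y{\left(4,10 \right)}\right) - -30698 = \left(\frac{7}{3 \cdot 2} - 20 \cdot 2 \cdot 10 \frac{1}{7 + 4}\right) - -30698 = \left(\frac{7}{3} \cdot \frac{1}{2} - 20 \cdot 2 \cdot 10 \cdot \frac{1}{11}\right) + 30698 = \left(\frac{7}{6} - 20 \cdot 2 \cdot 10 \cdot \frac{1}{11}\right) + 30698 = \left(\frac{7}{6} - \frac{400}{11}\right) + 30698 = - \frac{2323}{66} + 30698 = \frac{2023745}{66}$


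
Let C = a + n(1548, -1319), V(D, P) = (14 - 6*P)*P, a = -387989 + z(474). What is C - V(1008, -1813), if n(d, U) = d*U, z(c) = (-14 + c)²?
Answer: 17528995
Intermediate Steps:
a = -176389 (a = -387989 + (-14 + 474)² = -387989 + 460² = -387989 + 211600 = -176389)
V(D, P) = P*(14 - 6*P)
n(d, U) = U*d
C = -2218201 (C = -176389 - 1319*1548 = -176389 - 2041812 = -2218201)
C - V(1008, -1813) = -2218201 - 2*(-1813)*(7 - 3*(-1813)) = -2218201 - 2*(-1813)*(7 + 5439) = -2218201 - 2*(-1813)*5446 = -2218201 - 1*(-19747196) = -2218201 + 19747196 = 17528995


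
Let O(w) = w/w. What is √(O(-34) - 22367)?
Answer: I*√22366 ≈ 149.55*I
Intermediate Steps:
O(w) = 1
√(O(-34) - 22367) = √(1 - 22367) = √(-22366) = I*√22366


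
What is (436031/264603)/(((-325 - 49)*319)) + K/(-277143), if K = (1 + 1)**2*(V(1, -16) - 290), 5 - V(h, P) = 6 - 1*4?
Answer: 4013339328359/972116810692786 ≈ 0.0041285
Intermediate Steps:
V(h, P) = 3 (V(h, P) = 5 - (6 - 1*4) = 5 - (6 - 4) = 5 - 1*2 = 5 - 2 = 3)
K = -1148 (K = (1 + 1)**2*(3 - 290) = 2**2*(-287) = 4*(-287) = -1148)
(436031/264603)/(((-325 - 49)*319)) + K/(-277143) = (436031/264603)/(((-325 - 49)*319)) - 1148/(-277143) = (436031*(1/264603))/((-374*319)) - 1148*(-1/277143) = (436031/264603)/(-119306) + 1148/277143 = (436031/264603)*(-1/119306) + 1148/277143 = -436031/31568725518 + 1148/277143 = 4013339328359/972116810692786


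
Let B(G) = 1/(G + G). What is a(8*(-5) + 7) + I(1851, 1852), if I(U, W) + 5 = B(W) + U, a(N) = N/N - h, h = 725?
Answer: 4155889/3704 ≈ 1122.0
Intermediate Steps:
B(G) = 1/(2*G)
a(N) = -724 (a(N) = N/N - 1*725 = 1 - 725 = -724)
I(U, W) = -5 + U + 1/(2*W) (I(U, W) = -5 + (1/(2*W) + U) = -5 + (U + 1/(2*W)) = -5 + U + 1/(2*W))
a(8*(-5) + 7) + I(1851, 1852) = -724 + (-5 + 1851 + (½)/1852) = -724 + (-5 + 1851 + (½)*(1/1852)) = -724 + (-5 + 1851 + 1/3704) = -724 + 6837585/3704 = 4155889/3704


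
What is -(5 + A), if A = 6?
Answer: -11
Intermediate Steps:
-(5 + A) = -(5 + 6) = -1*11 = -11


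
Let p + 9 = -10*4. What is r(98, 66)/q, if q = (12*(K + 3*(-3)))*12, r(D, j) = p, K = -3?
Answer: 49/1728 ≈ 0.028356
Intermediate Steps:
p = -49 (p = -9 - 10*4 = -9 - 40 = -49)
r(D, j) = -49
q = -1728 (q = (12*(-3 + 3*(-3)))*12 = (12*(-3 - 9))*12 = (12*(-12))*12 = -144*12 = -1728)
r(98, 66)/q = -49/(-1728) = -49*(-1/1728) = 49/1728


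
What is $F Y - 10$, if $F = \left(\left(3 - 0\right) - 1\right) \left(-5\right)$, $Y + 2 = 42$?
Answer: $-410$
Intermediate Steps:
$Y = 40$ ($Y = -2 + 42 = 40$)
$F = -10$ ($F = \left(\left(3 + 0\right) - 1\right) \left(-5\right) = \left(3 - 1\right) \left(-5\right) = 2 \left(-5\right) = -10$)
$F Y - 10 = \left(-10\right) 40 - 10 = -400 - 10 = -410$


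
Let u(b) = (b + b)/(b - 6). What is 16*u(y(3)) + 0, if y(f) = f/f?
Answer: -32/5 ≈ -6.4000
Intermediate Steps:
y(f) = 1
u(b) = 2*b/(-6 + b) (u(b) = (2*b)/(-6 + b) = 2*b/(-6 + b))
16*u(y(3)) + 0 = 16*(2*1/(-6 + 1)) + 0 = 16*(2*1/(-5)) + 0 = 16*(2*1*(-⅕)) + 0 = 16*(-⅖) + 0 = -32/5 + 0 = -32/5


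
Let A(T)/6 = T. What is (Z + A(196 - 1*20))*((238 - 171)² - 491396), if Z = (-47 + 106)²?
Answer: -2209097059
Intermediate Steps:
Z = 3481 (Z = 59² = 3481)
A(T) = 6*T
(Z + A(196 - 1*20))*((238 - 171)² - 491396) = (3481 + 6*(196 - 1*20))*((238 - 171)² - 491396) = (3481 + 6*(196 - 20))*(67² - 491396) = (3481 + 6*176)*(4489 - 491396) = (3481 + 1056)*(-486907) = 4537*(-486907) = -2209097059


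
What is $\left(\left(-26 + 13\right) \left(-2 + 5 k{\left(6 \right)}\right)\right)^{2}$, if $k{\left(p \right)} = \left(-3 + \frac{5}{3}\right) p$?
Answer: $298116$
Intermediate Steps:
$k{\left(p \right)} = - \frac{4 p}{3}$ ($k{\left(p \right)} = \left(-3 + 5 \cdot \frac{1}{3}\right) p = \left(-3 + \frac{5}{3}\right) p = - \frac{4 p}{3}$)
$\left(\left(-26 + 13\right) \left(-2 + 5 k{\left(6 \right)}\right)\right)^{2} = \left(\left(-26 + 13\right) \left(-2 + 5 \left(\left(- \frac{4}{3}\right) 6\right)\right)\right)^{2} = \left(- 13 \left(-2 + 5 \left(-8\right)\right)\right)^{2} = \left(- 13 \left(-2 - 40\right)\right)^{2} = \left(\left(-13\right) \left(-42\right)\right)^{2} = 546^{2} = 298116$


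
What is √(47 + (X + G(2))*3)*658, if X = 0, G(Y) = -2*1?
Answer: 658*√41 ≈ 4213.3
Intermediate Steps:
G(Y) = -2
√(47 + (X + G(2))*3)*658 = √(47 + (0 - 2)*3)*658 = √(47 - 2*3)*658 = √(47 - 6)*658 = √41*658 = 658*√41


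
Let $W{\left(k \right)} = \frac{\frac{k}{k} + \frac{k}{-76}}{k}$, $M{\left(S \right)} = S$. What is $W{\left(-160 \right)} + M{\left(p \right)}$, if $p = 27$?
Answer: $\frac{82021}{3040} \approx 26.981$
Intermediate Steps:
$W{\left(k \right)} = \frac{1 - \frac{k}{76}}{k}$ ($W{\left(k \right)} = \frac{1 + k \left(- \frac{1}{76}\right)}{k} = \frac{1 - \frac{k}{76}}{k}$)
$W{\left(-160 \right)} + M{\left(p \right)} = \frac{76 - -160}{76 \left(-160\right)} + 27 = \frac{1}{76} \left(- \frac{1}{160}\right) \left(76 + 160\right) + 27 = \frac{1}{76} \left(- \frac{1}{160}\right) 236 + 27 = - \frac{59}{3040} + 27 = \frac{82021}{3040}$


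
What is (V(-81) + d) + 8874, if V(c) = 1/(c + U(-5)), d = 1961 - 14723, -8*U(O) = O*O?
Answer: -2616632/673 ≈ -3888.0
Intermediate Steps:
U(O) = -O²/8 (U(O) = -O*O/8 = -O²/8)
d = -12762
V(c) = 1/(-25/8 + c) (V(c) = 1/(c - ⅛*(-5)²) = 1/(c - ⅛*25) = 1/(c - 25/8) = 1/(-25/8 + c))
(V(-81) + d) + 8874 = (8/(-25 + 8*(-81)) - 12762) + 8874 = (8/(-25 - 648) - 12762) + 8874 = (8/(-673) - 12762) + 8874 = (8*(-1/673) - 12762) + 8874 = (-8/673 - 12762) + 8874 = -8588834/673 + 8874 = -2616632/673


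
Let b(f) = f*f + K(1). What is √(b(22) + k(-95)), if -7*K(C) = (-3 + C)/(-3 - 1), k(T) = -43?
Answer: √86422/14 ≈ 20.998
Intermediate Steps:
K(C) = -3/28 + C/28 (K(C) = -(-3 + C)/(7*(-3 - 1)) = -(-3 + C)/(7*(-4)) = -(-3 + C)*(-1)/(7*4) = -(¾ - C/4)/7 = -3/28 + C/28)
b(f) = -1/14 + f² (b(f) = f*f + (-3/28 + (1/28)*1) = f² + (-3/28 + 1/28) = f² - 1/14 = -1/14 + f²)
√(b(22) + k(-95)) = √((-1/14 + 22²) - 43) = √((-1/14 + 484) - 43) = √(6775/14 - 43) = √(6173/14) = √86422/14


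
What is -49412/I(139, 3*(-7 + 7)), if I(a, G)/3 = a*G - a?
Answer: 49412/417 ≈ 118.49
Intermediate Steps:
I(a, G) = -3*a + 3*G*a (I(a, G) = 3*(a*G - a) = 3*(G*a - a) = 3*(-a + G*a) = -3*a + 3*G*a)
-49412/I(139, 3*(-7 + 7)) = -49412*1/(417*(-1 + 3*(-7 + 7))) = -49412*1/(417*(-1 + 3*0)) = -49412*1/(417*(-1 + 0)) = -49412/(3*139*(-1)) = -49412/(-417) = -49412*(-1/417) = 49412/417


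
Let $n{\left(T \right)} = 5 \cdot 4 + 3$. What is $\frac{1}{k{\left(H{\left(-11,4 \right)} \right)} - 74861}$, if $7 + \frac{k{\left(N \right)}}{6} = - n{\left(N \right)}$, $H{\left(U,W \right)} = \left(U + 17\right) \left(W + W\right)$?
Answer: $- \frac{1}{75041} \approx -1.3326 \cdot 10^{-5}$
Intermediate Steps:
$n{\left(T \right)} = 23$ ($n{\left(T \right)} = 20 + 3 = 23$)
$H{\left(U,W \right)} = 2 W \left(17 + U\right)$ ($H{\left(U,W \right)} = \left(17 + U\right) 2 W = 2 W \left(17 + U\right)$)
$k{\left(N \right)} = -180$ ($k{\left(N \right)} = -42 + 6 \left(\left(-1\right) 23\right) = -42 + 6 \left(-23\right) = -42 - 138 = -180$)
$\frac{1}{k{\left(H{\left(-11,4 \right)} \right)} - 74861} = \frac{1}{-180 - 74861} = \frac{1}{-75041} = - \frac{1}{75041}$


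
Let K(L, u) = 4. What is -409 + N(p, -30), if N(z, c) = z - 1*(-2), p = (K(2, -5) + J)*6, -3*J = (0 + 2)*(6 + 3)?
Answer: -419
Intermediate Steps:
J = -6 (J = -(0 + 2)*(6 + 3)/3 = -2*9/3 = -⅓*18 = -6)
p = -12 (p = (4 - 6)*6 = -2*6 = -12)
N(z, c) = 2 + z (N(z, c) = z + 2 = 2 + z)
-409 + N(p, -30) = -409 + (2 - 12) = -409 - 10 = -419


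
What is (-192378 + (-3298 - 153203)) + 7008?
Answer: -341871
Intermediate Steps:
(-192378 + (-3298 - 153203)) + 7008 = (-192378 - 156501) + 7008 = -348879 + 7008 = -341871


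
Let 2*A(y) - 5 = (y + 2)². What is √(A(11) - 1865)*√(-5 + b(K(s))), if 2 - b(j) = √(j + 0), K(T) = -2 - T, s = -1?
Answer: I*√1778*√(-3 - I) ≈ 74.015 + 12.011*I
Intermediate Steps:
A(y) = 5/2 + (2 + y)²/2 (A(y) = 5/2 + (y + 2)²/2 = 5/2 + (2 + y)²/2)
b(j) = 2 - √j (b(j) = 2 - √(j + 0) = 2 - √j)
√(A(11) - 1865)*√(-5 + b(K(s))) = √((5/2 + (2 + 11)²/2) - 1865)*√(-5 + (2 - √(-2 - 1*(-1)))) = √((5/2 + (½)*13²) - 1865)*√(-5 + (2 - √(-2 + 1))) = √((5/2 + (½)*169) - 1865)*√(-5 + (2 - √(-1))) = √((5/2 + 169/2) - 1865)*√(-5 + (2 - I)) = √(87 - 1865)*√(-3 - I) = √(-1778)*√(-3 - I) = (I*√1778)*√(-3 - I) = I*√1778*√(-3 - I)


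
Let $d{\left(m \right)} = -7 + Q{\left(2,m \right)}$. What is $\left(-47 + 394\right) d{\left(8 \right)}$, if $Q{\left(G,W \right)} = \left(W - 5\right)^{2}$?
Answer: $694$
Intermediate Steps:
$Q{\left(G,W \right)} = \left(-5 + W\right)^{2}$
$d{\left(m \right)} = -7 + \left(-5 + m\right)^{2}$
$\left(-47 + 394\right) d{\left(8 \right)} = \left(-47 + 394\right) \left(-7 + \left(-5 + 8\right)^{2}\right) = 347 \left(-7 + 3^{2}\right) = 347 \left(-7 + 9\right) = 347 \cdot 2 = 694$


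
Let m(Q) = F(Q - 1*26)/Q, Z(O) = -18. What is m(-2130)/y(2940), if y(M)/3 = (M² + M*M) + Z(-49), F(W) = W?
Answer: 49/2510570295 ≈ 1.9517e-8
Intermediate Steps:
m(Q) = (-26 + Q)/Q (m(Q) = (Q - 1*26)/Q = (Q - 26)/Q = (-26 + Q)/Q)
y(M) = -54 + 6*M² (y(M) = 3*((M² + M*M) - 18) = 3*((M² + M²) - 18) = 3*(2*M² - 18) = 3*(-18 + 2*M²) = -54 + 6*M²)
m(-2130)/y(2940) = ((-26 - 2130)/(-2130))/(-54 + 6*2940²) = (-1/2130*(-2156))/(-54 + 6*8643600) = 1078/(1065*(-54 + 51861600)) = (1078/1065)/51861546 = (1078/1065)*(1/51861546) = 49/2510570295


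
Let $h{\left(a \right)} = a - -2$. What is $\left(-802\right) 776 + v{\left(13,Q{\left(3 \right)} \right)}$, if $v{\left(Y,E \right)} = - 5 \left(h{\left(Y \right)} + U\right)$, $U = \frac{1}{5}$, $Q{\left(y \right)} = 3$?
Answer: $-622428$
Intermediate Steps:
$U = \frac{1}{5} \approx 0.2$
$h{\left(a \right)} = 2 + a$ ($h{\left(a \right)} = a + 2 = 2 + a$)
$v{\left(Y,E \right)} = -11 - 5 Y$ ($v{\left(Y,E \right)} = - 5 \left(\left(2 + Y\right) + \frac{1}{5}\right) = - 5 \left(\frac{11}{5} + Y\right) = -11 - 5 Y$)
$\left(-802\right) 776 + v{\left(13,Q{\left(3 \right)} \right)} = \left(-802\right) 776 - 76 = -622352 - 76 = -622428$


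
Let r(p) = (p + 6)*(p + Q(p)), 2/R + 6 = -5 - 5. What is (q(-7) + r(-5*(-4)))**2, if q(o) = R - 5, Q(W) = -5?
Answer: 9480241/64 ≈ 1.4813e+5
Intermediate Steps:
R = -1/8 (R = 2/(-6 + (-5 - 5)) = 2/(-6 - 10) = 2/(-16) = 2*(-1/16) = -1/8 ≈ -0.12500)
r(p) = (-5 + p)*(6 + p) (r(p) = (p + 6)*(p - 5) = (6 + p)*(-5 + p) = (-5 + p)*(6 + p))
q(o) = -41/8 (q(o) = -1/8 - 5 = -41/8)
(q(-7) + r(-5*(-4)))**2 = (-41/8 + (-30 - 5*(-4) + (-5*(-4))**2))**2 = (-41/8 + (-30 + 20 + 20**2))**2 = (-41/8 + (-30 + 20 + 400))**2 = (-41/8 + 390)**2 = (3079/8)**2 = 9480241/64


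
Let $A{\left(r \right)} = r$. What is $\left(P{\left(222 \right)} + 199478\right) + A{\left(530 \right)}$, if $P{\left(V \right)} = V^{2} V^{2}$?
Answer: $2429112664$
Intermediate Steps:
$P{\left(V \right)} = V^{4}$
$\left(P{\left(222 \right)} + 199478\right) + A{\left(530 \right)} = \left(222^{4} + 199478\right) + 530 = \left(2428912656 + 199478\right) + 530 = 2429112134 + 530 = 2429112664$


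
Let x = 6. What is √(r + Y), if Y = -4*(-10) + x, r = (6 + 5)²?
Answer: √167 ≈ 12.923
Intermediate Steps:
r = 121 (r = 11² = 121)
Y = 46 (Y = -4*(-10) + 6 = 40 + 6 = 46)
√(r + Y) = √(121 + 46) = √167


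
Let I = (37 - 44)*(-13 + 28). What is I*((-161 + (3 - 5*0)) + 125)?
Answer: 3465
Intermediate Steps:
I = -105 (I = -7*15 = -105)
I*((-161 + (3 - 5*0)) + 125) = -105*((-161 + (3 - 5*0)) + 125) = -105*((-161 + (3 + 0)) + 125) = -105*((-161 + 3) + 125) = -105*(-158 + 125) = -105*(-33) = 3465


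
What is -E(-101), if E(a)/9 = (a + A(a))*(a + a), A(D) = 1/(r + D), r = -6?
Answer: -19648944/107 ≈ -1.8364e+5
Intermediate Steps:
A(D) = 1/(-6 + D)
E(a) = 18*a*(a + 1/(-6 + a)) (E(a) = 9*((a + 1/(-6 + a))*(a + a)) = 9*((a + 1/(-6 + a))*(2*a)) = 9*(2*a*(a + 1/(-6 + a))) = 18*a*(a + 1/(-6 + a)))
-E(-101) = -18*(-101)*(1 - 101*(-6 - 101))/(-6 - 101) = -18*(-101)*(1 - 101*(-107))/(-107) = -18*(-101)*(-1)*(1 + 10807)/107 = -18*(-101)*(-1)*10808/107 = -1*19648944/107 = -19648944/107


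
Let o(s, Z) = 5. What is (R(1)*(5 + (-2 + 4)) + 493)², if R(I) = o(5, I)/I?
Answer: 278784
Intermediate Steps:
R(I) = 5/I
(R(1)*(5 + (-2 + 4)) + 493)² = ((5/1)*(5 + (-2 + 4)) + 493)² = ((5*1)*(5 + 2) + 493)² = (5*7 + 493)² = (35 + 493)² = 528² = 278784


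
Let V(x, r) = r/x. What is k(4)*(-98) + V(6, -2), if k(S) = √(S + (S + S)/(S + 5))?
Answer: -⅓ - 196*√11/3 ≈ -217.02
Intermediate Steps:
k(S) = √(S + 2*S/(5 + S)) (k(S) = √(S + (2*S)/(5 + S)) = √(S + 2*S/(5 + S)))
k(4)*(-98) + V(6, -2) = √(4*(7 + 4)/(5 + 4))*(-98) - 2/6 = √(4*11/9)*(-98) - 2*⅙ = √(4*(⅑)*11)*(-98) - ⅓ = √(44/9)*(-98) - ⅓ = (2*√11/3)*(-98) - ⅓ = -196*√11/3 - ⅓ = -⅓ - 196*√11/3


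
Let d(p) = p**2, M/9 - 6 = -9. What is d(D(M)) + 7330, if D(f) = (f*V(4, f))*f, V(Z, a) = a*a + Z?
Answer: 285537410779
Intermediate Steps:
M = -27 (M = 54 + 9*(-9) = 54 - 81 = -27)
V(Z, a) = Z + a**2 (V(Z, a) = a**2 + Z = Z + a**2)
D(f) = f**2*(4 + f**2) (D(f) = (f*(4 + f**2))*f = f**2*(4 + f**2))
d(D(M)) + 7330 = ((-27)**2*(4 + (-27)**2))**2 + 7330 = (729*(4 + 729))**2 + 7330 = (729*733)**2 + 7330 = 534357**2 + 7330 = 285537403449 + 7330 = 285537410779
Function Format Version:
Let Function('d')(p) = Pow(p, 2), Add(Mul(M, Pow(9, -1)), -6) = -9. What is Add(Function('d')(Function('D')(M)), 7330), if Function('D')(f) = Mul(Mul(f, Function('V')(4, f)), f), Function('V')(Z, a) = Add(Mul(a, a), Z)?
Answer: 285537410779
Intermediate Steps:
M = -27 (M = Add(54, Mul(9, -9)) = Add(54, -81) = -27)
Function('V')(Z, a) = Add(Z, Pow(a, 2)) (Function('V')(Z, a) = Add(Pow(a, 2), Z) = Add(Z, Pow(a, 2)))
Function('D')(f) = Mul(Pow(f, 2), Add(4, Pow(f, 2))) (Function('D')(f) = Mul(Mul(f, Add(4, Pow(f, 2))), f) = Mul(Pow(f, 2), Add(4, Pow(f, 2))))
Add(Function('d')(Function('D')(M)), 7330) = Add(Pow(Mul(Pow(-27, 2), Add(4, Pow(-27, 2))), 2), 7330) = Add(Pow(Mul(729, Add(4, 729)), 2), 7330) = Add(Pow(Mul(729, 733), 2), 7330) = Add(Pow(534357, 2), 7330) = Add(285537403449, 7330) = 285537410779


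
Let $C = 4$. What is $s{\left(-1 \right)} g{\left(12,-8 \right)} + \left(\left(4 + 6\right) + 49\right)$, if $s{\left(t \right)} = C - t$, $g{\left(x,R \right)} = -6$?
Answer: $29$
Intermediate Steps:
$s{\left(t \right)} = 4 - t$
$s{\left(-1 \right)} g{\left(12,-8 \right)} + \left(\left(4 + 6\right) + 49\right) = \left(4 - -1\right) \left(-6\right) + \left(\left(4 + 6\right) + 49\right) = \left(4 + 1\right) \left(-6\right) + \left(10 + 49\right) = 5 \left(-6\right) + 59 = -30 + 59 = 29$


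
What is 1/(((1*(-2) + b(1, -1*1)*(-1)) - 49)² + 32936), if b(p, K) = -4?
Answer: 1/35145 ≈ 2.8454e-5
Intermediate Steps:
1/(((1*(-2) + b(1, -1*1)*(-1)) - 49)² + 32936) = 1/(((1*(-2) - 4*(-1)) - 49)² + 32936) = 1/(((-2 + 4) - 49)² + 32936) = 1/((2 - 49)² + 32936) = 1/((-47)² + 32936) = 1/(2209 + 32936) = 1/35145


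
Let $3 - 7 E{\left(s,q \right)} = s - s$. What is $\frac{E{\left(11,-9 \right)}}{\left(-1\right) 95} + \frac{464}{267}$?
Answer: $\frac{307759}{177555} \approx 1.7333$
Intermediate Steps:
$E{\left(s,q \right)} = \frac{3}{7}$ ($E{\left(s,q \right)} = \frac{3}{7} - \frac{s - s}{7} = \frac{3}{7} - 0 = \frac{3}{7} + 0 = \frac{3}{7}$)
$\frac{E{\left(11,-9 \right)}}{\left(-1\right) 95} + \frac{464}{267} = \frac{3}{7 \left(\left(-1\right) 95\right)} + \frac{464}{267} = \frac{3}{7 \left(-95\right)} + 464 \cdot \frac{1}{267} = \frac{3}{7} \left(- \frac{1}{95}\right) + \frac{464}{267} = - \frac{3}{665} + \frac{464}{267} = \frac{307759}{177555}$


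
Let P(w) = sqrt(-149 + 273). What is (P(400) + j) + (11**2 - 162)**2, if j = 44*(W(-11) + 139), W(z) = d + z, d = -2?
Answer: 7225 + 2*sqrt(31) ≈ 7236.1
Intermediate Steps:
P(w) = 2*sqrt(31) (P(w) = sqrt(124) = 2*sqrt(31))
W(z) = -2 + z
j = 5544 (j = 44*((-2 - 11) + 139) = 44*(-13 + 139) = 44*126 = 5544)
(P(400) + j) + (11**2 - 162)**2 = (2*sqrt(31) + 5544) + (11**2 - 162)**2 = (5544 + 2*sqrt(31)) + (121 - 162)**2 = (5544 + 2*sqrt(31)) + (-41)**2 = (5544 + 2*sqrt(31)) + 1681 = 7225 + 2*sqrt(31)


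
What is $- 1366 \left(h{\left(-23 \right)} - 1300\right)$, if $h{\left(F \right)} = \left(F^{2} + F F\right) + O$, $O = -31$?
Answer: $372918$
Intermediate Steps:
$h{\left(F \right)} = -31 + 2 F^{2}$ ($h{\left(F \right)} = \left(F^{2} + F F\right) - 31 = \left(F^{2} + F^{2}\right) - 31 = 2 F^{2} - 31 = -31 + 2 F^{2}$)
$- 1366 \left(h{\left(-23 \right)} - 1300\right) = - 1366 \left(\left(-31 + 2 \left(-23\right)^{2}\right) - 1300\right) = - 1366 \left(\left(-31 + 2 \cdot 529\right) - 1300\right) = - 1366 \left(\left(-31 + 1058\right) - 1300\right) = - 1366 \left(1027 - 1300\right) = \left(-1366\right) \left(-273\right) = 372918$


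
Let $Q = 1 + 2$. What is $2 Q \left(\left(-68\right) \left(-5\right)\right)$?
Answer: $2040$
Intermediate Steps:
$Q = 3$
$2 Q \left(\left(-68\right) \left(-5\right)\right) = 2 \cdot 3 \left(\left(-68\right) \left(-5\right)\right) = 6 \cdot 340 = 2040$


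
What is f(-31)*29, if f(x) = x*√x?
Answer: -899*I*√31 ≈ -5005.4*I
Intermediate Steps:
f(x) = x^(3/2)
f(-31)*29 = (-31)^(3/2)*29 = -31*I*√31*29 = -899*I*√31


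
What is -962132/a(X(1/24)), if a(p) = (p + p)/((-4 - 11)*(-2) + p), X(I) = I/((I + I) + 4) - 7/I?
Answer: -6505455518/16463 ≈ -3.9516e+5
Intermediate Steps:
X(I) = -7/I + I/(4 + 2*I) (X(I) = I/(2*I + 4) - 7/I = I/(4 + 2*I) - 7/I = -7/I + I/(4 + 2*I))
a(p) = 2*p/(30 + p) (a(p) = (2*p)/(-15*(-2) + p) = (2*p)/(30 + p) = 2*p/(30 + p))
-962132/a(X(1/24)) = -962132*(2 + 1/24)*(30 + (-28 + (1/24)² - 14/24)/(2*(1/24)*(2 + 1/24)))/(24*(-28 + (1/24)² - 14/24)) = -962132*(2 + 1/24)*(30 + (-28 + (1/24)² - 14*1/24)/(2*(1/24)*(2 + 1/24)))/(24*(-28 + (1/24)² - 14*1/24)) = -962132*49*(30 + (½)*24*(-28 + 1/576 - 7/12)/(49/24))/(576*(-28 + 1/576 - 7/12)) = -962132/(2*((½)*24*(24/49)*(-16463/576))/(30 + (½)*24*(24/49)*(-16463/576))) = -962132/(2*(-16463/98)/(30 - 16463/98)) = -962132/(2*(-16463/98)/(-13523/98)) = -962132/(2*(-16463/98)*(-98/13523)) = -962132/32926/13523 = -962132*13523/32926 = -6505455518/16463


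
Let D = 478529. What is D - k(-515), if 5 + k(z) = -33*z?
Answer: 461539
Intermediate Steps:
k(z) = -5 - 33*z
D - k(-515) = 478529 - (-5 - 33*(-515)) = 478529 - (-5 + 16995) = 478529 - 1*16990 = 478529 - 16990 = 461539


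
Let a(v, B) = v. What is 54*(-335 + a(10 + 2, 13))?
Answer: -17442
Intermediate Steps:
54*(-335 + a(10 + 2, 13)) = 54*(-335 + (10 + 2)) = 54*(-335 + 12) = 54*(-323) = -17442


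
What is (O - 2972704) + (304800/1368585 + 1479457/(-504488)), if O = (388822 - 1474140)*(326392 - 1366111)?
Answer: 51940149960146202755753/46028980632 ≈ 1.1284e+12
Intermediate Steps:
O = 1128425745642 (O = -1085318*(-1039719) = 1128425745642)
(O - 2972704) + (304800/1368585 + 1479457/(-504488)) = (1128425745642 - 2972704) + (304800/1368585 + 1479457/(-504488)) = 1128422772938 + (304800*(1/1368585) + 1479457*(-1/504488)) = 1128422772938 + (20320/91239 - 1479457/504488) = 1128422772938 - 124732981063/46028980632 = 51940149960146202755753/46028980632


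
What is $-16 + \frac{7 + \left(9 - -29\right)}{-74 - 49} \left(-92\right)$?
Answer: $\frac{724}{41} \approx 17.659$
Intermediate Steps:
$-16 + \frac{7 + \left(9 - -29\right)}{-74 - 49} \left(-92\right) = -16 + \frac{7 + \left(9 + 29\right)}{-123} \left(-92\right) = -16 + \left(7 + 38\right) \left(- \frac{1}{123}\right) \left(-92\right) = -16 + 45 \left(- \frac{1}{123}\right) \left(-92\right) = -16 - - \frac{1380}{41} = -16 + \frac{1380}{41} = \frac{724}{41}$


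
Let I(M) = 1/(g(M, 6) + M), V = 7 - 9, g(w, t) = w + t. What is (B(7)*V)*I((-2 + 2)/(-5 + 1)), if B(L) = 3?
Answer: -1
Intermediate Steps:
g(w, t) = t + w
V = -2
I(M) = 1/(6 + 2*M) (I(M) = 1/((6 + M) + M) = 1/(6 + 2*M))
(B(7)*V)*I((-2 + 2)/(-5 + 1)) = (3*(-2))*(1/(2*(3 + (-2 + 2)/(-5 + 1)))) = -3/(3 + 0/(-4)) = -3/(3 + 0*(-1/4)) = -3/(3 + 0) = -3/3 = -6*1/6 = -1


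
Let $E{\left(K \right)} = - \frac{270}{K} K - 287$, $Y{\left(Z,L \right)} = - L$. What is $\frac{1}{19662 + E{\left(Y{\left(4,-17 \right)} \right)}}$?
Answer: $\frac{1}{19105} \approx 5.2342 \cdot 10^{-5}$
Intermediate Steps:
$E{\left(K \right)} = -557$ ($E{\left(K \right)} = -270 - 287 = -557$)
$\frac{1}{19662 + E{\left(Y{\left(4,-17 \right)} \right)}} = \frac{1}{19662 - 557} = \frac{1}{19105}$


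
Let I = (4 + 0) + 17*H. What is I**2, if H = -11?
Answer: 33489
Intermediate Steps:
I = -183 (I = (4 + 0) + 17*(-11) = 4 - 187 = -183)
I**2 = (-183)**2 = 33489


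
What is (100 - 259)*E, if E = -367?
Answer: 58353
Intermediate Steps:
(100 - 259)*E = (100 - 259)*(-367) = -159*(-367) = 58353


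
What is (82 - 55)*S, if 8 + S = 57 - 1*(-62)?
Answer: 2997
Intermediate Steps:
S = 111 (S = -8 + (57 - 1*(-62)) = -8 + (57 + 62) = -8 + 119 = 111)
(82 - 55)*S = (82 - 55)*111 = 27*111 = 2997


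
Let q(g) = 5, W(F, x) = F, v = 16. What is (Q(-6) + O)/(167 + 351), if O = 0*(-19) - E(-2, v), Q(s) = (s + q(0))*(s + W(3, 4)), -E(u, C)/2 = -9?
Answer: -15/518 ≈ -0.028958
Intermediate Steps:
E(u, C) = 18 (E(u, C) = -2*(-9) = 18)
Q(s) = (3 + s)*(5 + s) (Q(s) = (s + 5)*(s + 3) = (5 + s)*(3 + s) = (3 + s)*(5 + s))
O = -18 (O = 0*(-19) - 1*18 = 0 - 18 = -18)
(Q(-6) + O)/(167 + 351) = ((15 + (-6)**2 + 8*(-6)) - 18)/(167 + 351) = ((15 + 36 - 48) - 18)/518 = (3 - 18)*(1/518) = -15*1/518 = -15/518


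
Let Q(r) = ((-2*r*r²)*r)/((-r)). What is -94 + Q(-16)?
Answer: -8286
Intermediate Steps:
Q(r) = 2*r³ (Q(r) = ((-2*r³)*r)*(-1/r) = (-2*r⁴)*(-1/r) = 2*r³)
-94 + Q(-16) = -94 + 2*(-16)³ = -94 + 2*(-4096) = -94 - 8192 = -8286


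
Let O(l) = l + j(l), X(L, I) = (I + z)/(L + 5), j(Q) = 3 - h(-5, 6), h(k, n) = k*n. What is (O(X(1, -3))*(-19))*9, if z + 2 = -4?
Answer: -10773/2 ≈ -5386.5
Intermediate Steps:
z = -6 (z = -2 - 4 = -6)
j(Q) = 33 (j(Q) = 3 - (-5)*6 = 3 - 1*(-30) = 3 + 30 = 33)
X(L, I) = (-6 + I)/(5 + L) (X(L, I) = (I - 6)/(L + 5) = (-6 + I)/(5 + L))
O(l) = 33 + l (O(l) = l + 33 = 33 + l)
(O(X(1, -3))*(-19))*9 = ((33 + (-6 - 3)/(5 + 1))*(-19))*9 = ((33 - 9/6)*(-19))*9 = ((33 + (⅙)*(-9))*(-19))*9 = ((33 - 3/2)*(-19))*9 = ((63/2)*(-19))*9 = -1197/2*9 = -10773/2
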